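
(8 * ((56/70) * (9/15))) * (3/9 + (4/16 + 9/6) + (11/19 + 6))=632/19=33.26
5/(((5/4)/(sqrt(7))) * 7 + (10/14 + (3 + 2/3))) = 154560/58249 - 44100 * sqrt(7)/58249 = 0.65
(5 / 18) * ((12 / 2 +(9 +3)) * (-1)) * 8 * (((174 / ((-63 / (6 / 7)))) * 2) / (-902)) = -4640 / 22099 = -0.21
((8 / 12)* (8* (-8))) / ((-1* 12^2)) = 8 / 27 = 0.30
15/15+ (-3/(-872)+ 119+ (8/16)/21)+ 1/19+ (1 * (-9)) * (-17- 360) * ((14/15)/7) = 995908901/1739640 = 572.48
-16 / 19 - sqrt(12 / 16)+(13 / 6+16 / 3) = 253 / 38 - sqrt(3) / 2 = 5.79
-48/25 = -1.92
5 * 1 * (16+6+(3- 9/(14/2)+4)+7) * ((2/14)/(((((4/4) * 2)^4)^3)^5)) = 1215/56493153725735501824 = 0.00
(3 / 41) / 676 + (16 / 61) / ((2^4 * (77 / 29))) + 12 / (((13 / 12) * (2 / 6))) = 33.24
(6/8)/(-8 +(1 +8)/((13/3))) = -39/308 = -0.13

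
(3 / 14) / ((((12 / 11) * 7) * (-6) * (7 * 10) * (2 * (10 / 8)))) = -11 / 411600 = -0.00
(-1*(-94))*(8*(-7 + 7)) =0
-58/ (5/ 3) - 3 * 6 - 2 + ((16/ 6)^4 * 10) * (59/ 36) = 2821054/ 3645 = 773.95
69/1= 69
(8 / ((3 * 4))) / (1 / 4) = 8 / 3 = 2.67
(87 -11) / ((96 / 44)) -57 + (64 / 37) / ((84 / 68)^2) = -686395 / 32634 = -21.03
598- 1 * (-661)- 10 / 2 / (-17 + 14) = 3782 / 3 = 1260.67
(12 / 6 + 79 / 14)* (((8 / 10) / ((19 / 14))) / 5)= 0.90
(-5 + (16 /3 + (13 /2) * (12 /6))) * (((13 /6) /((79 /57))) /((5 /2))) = 1976 /237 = 8.34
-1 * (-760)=760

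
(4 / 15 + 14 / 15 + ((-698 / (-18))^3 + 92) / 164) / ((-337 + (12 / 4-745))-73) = -213595421 / 688642560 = -0.31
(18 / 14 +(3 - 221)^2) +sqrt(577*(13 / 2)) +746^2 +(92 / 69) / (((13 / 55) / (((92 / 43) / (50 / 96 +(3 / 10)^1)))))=sqrt(15002) / 2 +465643203947 / 770861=604117.23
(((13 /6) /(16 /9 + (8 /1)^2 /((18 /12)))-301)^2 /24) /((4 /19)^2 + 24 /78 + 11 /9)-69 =792611390084559 /340433920000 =2328.24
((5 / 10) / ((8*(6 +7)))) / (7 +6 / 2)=1 / 2080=0.00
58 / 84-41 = -1693 / 42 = -40.31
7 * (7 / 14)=7 / 2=3.50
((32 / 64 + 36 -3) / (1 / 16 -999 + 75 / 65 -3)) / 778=-0.00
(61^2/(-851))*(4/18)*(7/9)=-52094/68931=-0.76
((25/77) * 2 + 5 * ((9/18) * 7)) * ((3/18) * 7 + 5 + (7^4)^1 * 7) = 281956805/924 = 305148.06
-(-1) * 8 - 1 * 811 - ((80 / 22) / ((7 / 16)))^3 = -628739999 / 456533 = -1377.21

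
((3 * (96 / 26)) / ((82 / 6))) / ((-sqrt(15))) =-144 * sqrt(15) / 2665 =-0.21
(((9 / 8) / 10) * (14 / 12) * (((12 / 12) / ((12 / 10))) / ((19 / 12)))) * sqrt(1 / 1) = 21 / 304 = 0.07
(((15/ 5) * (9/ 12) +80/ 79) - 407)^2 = 16276911561/ 99856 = 163003.84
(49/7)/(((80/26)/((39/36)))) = 1183/480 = 2.46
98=98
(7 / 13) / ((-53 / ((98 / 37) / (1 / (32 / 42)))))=-1568 / 76479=-0.02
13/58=0.22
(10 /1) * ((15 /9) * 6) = 100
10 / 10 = 1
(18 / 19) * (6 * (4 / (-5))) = -432 / 95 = -4.55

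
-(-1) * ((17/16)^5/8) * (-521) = -739745497/8388608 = -88.18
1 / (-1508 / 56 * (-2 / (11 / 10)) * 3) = 77 / 11310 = 0.01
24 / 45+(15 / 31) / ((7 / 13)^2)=2.20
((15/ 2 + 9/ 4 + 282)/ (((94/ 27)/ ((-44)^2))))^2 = 58143339531684/ 2209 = 26321113414.07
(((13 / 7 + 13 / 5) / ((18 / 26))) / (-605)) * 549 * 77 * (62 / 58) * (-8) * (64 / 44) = 490873344 / 87725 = 5595.59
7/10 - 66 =-653/10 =-65.30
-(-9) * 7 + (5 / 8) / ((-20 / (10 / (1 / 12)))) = 237 / 4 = 59.25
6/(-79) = -6/79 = -0.08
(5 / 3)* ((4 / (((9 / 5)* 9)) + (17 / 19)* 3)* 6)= 45110 / 1539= 29.31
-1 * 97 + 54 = -43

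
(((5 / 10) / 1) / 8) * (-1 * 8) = -1 / 2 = -0.50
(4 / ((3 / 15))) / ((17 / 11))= 220 / 17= 12.94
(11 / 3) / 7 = 11 / 21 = 0.52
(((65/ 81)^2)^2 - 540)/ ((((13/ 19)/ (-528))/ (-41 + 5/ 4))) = -1029158696104220/ 62178597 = -16551655.16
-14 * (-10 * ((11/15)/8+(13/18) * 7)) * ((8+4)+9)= 90797/6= 15132.83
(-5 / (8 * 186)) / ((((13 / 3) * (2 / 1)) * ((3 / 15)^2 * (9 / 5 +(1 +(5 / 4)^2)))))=-0.00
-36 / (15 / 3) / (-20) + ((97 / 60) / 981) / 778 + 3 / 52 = 1243288427 / 2976550200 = 0.42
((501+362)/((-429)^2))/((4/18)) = 863/40898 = 0.02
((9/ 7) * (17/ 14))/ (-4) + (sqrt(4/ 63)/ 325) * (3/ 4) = -153/ 392 + sqrt(7)/ 4550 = -0.39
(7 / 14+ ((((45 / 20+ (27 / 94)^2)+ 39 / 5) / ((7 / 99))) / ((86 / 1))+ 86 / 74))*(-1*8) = -3275432742 / 123008165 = -26.63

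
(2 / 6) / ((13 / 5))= 5 / 39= 0.13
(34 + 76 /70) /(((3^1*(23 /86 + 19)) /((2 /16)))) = 13201 /173985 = 0.08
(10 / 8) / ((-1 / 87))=-435 / 4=-108.75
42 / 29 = 1.45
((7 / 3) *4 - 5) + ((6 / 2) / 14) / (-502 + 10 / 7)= 30365 / 7008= 4.33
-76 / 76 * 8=-8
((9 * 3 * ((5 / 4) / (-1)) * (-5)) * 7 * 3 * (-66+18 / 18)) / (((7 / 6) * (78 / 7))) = -17718.75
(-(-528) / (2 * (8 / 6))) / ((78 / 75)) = 2475 / 13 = 190.38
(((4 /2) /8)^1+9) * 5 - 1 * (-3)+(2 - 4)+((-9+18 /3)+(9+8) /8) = 371 /8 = 46.38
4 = 4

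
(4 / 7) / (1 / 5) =20 / 7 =2.86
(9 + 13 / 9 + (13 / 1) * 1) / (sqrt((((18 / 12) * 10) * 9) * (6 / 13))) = 211 * sqrt(130) / 810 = 2.97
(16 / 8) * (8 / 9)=16 / 9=1.78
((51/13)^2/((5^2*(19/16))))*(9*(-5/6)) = -62424/16055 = -3.89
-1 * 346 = -346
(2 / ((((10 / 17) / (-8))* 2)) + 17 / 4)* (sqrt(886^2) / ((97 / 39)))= -3230799 / 970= -3330.72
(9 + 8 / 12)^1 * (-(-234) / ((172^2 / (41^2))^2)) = 3195935691 / 437606528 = 7.30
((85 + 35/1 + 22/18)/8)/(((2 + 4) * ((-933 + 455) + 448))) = -1091/12960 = -0.08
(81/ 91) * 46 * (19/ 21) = 23598/ 637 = 37.05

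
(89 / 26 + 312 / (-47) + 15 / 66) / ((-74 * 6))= 3347 / 497354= 0.01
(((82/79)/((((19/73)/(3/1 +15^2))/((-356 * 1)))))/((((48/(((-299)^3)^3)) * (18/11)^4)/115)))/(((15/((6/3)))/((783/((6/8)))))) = 49685995186768201287724397351018081/172773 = 287579628684853543596073400000.00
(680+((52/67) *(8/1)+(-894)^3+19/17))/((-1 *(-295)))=-813834061911/336005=-2422089.14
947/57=16.61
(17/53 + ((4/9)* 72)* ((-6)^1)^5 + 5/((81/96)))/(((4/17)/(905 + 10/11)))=-60319979566465/62964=-958007425.93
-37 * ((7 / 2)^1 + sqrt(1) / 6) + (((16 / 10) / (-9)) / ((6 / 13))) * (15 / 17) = -20809 / 153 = -136.01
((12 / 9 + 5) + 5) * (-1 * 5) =-170 / 3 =-56.67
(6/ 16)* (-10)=-15/ 4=-3.75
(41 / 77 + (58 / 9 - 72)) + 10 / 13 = -578863 / 9009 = -64.25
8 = 8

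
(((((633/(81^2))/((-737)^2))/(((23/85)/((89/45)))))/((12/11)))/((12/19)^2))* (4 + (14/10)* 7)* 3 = 115246723/933049782720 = 0.00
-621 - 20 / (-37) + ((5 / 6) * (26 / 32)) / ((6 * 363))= -4800030811 / 7736256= -620.46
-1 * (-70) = 70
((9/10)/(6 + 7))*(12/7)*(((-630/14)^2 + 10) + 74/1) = 113886/455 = 250.30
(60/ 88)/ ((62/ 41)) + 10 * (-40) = -399.55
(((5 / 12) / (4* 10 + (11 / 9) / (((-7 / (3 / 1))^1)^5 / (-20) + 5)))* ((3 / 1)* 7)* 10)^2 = 4.75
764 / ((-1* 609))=-764 / 609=-1.25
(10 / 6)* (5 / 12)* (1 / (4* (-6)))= -25 / 864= -0.03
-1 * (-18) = 18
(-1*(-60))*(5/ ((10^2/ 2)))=6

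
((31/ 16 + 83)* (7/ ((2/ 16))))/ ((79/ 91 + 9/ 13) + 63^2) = 865683/ 722642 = 1.20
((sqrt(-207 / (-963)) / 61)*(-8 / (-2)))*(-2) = -0.06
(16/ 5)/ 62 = 8/ 155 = 0.05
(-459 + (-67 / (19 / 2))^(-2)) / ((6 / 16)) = -16482886 / 13467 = -1223.95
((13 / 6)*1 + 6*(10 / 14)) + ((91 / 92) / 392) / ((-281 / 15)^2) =7874631383 / 1220421216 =6.45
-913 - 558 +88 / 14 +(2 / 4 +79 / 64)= -655415 / 448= -1462.98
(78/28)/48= 13/224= 0.06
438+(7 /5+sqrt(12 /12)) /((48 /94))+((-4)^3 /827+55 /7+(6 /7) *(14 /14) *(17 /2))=26500043 /57890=457.77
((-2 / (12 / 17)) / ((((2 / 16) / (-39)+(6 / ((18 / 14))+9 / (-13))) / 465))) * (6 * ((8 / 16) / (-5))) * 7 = 82212 / 59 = 1393.42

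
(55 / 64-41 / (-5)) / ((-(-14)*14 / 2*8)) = 2899 / 250880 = 0.01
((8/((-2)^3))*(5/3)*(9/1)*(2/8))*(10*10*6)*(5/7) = -11250/7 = -1607.14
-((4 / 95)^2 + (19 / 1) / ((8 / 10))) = -857439 / 36100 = -23.75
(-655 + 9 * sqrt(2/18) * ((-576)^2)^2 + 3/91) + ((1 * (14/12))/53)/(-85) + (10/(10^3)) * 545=330225941878.48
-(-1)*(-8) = -8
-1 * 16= -16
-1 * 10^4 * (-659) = 6590000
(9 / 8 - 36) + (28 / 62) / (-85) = -735277 / 21080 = -34.88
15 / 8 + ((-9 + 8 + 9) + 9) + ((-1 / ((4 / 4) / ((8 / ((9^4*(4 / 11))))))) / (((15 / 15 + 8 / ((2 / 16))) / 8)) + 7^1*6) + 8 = 234980807 / 3411720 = 68.87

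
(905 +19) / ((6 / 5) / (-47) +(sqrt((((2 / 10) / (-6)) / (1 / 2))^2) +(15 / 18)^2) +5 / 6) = 7817040 / 13273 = 588.94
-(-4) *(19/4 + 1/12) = 58/3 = 19.33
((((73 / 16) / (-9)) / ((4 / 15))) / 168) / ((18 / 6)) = -365 / 96768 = -0.00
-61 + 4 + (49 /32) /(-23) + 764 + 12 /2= 524719 /736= 712.93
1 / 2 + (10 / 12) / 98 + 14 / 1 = 8531 / 588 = 14.51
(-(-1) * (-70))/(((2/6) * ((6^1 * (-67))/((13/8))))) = 455/536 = 0.85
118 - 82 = 36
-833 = -833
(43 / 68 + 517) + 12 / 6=35335 / 68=519.63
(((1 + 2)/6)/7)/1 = 1/14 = 0.07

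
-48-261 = -309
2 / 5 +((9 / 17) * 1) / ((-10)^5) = 679991 / 1700000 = 0.40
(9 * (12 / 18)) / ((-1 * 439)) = -6 / 439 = -0.01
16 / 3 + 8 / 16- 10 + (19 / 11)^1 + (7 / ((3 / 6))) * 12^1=10927 / 66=165.56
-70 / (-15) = 14 / 3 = 4.67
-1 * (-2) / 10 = 1 / 5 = 0.20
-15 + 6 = -9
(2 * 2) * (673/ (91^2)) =2692/ 8281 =0.33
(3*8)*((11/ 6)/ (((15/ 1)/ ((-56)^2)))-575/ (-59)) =8348056/ 885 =9432.83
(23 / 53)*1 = 23 / 53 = 0.43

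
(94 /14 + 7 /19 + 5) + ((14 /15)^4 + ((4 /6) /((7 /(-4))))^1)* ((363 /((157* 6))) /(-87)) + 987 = 91883239044406 /91967754375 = 999.08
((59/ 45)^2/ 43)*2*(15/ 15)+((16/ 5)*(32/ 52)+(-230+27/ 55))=-2832268199/ 12451725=-227.46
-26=-26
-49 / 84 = -7 / 12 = -0.58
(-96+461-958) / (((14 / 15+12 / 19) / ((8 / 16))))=-169005 / 892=-189.47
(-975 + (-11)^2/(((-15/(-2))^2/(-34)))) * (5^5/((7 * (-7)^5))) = 29478875/1058841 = 27.84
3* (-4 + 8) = 12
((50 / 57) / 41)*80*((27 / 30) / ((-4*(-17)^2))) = -300 / 225131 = -0.00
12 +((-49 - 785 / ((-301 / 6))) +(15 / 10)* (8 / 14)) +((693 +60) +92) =248176 / 301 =824.50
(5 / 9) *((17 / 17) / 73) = 5 / 657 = 0.01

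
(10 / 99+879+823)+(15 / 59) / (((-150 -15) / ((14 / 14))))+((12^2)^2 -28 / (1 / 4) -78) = 22248.10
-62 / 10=-6.20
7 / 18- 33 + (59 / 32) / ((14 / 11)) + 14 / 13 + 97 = 3507389 / 52416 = 66.91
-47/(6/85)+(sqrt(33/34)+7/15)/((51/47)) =-1018067/1530+47 * sqrt(1122)/1734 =-664.50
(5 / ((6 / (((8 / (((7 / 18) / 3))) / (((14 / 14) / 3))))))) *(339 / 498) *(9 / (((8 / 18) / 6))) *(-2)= -14827860 / 581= -25521.27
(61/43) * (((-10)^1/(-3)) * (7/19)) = 4270/2451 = 1.74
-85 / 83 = -1.02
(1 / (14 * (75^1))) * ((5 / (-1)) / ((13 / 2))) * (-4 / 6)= 2 / 4095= 0.00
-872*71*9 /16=-69651 /2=-34825.50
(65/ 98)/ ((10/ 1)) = 13/ 196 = 0.07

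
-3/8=-0.38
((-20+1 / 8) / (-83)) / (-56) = -0.00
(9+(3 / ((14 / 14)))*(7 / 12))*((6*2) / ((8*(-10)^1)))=-129 / 80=-1.61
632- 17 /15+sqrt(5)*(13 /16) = 632.68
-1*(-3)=3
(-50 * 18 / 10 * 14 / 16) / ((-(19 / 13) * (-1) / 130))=-7004.61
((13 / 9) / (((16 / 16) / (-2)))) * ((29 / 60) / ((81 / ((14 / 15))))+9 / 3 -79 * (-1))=-38858339 / 164025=-236.90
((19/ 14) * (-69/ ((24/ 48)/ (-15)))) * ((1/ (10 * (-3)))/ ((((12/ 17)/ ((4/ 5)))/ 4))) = -14858/ 35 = -424.51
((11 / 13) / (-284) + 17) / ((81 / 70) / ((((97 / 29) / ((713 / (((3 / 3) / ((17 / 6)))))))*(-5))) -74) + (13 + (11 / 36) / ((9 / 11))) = 57706932440437 / 4340842354836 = 13.29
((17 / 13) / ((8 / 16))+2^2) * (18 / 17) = 7.00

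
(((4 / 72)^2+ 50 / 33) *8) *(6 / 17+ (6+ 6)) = 757540 / 5049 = 150.04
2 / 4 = 1 / 2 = 0.50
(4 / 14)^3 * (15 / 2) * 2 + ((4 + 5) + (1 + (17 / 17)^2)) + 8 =6637 / 343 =19.35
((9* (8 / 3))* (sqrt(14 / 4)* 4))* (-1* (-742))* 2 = 71232* sqrt(14) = 266525.74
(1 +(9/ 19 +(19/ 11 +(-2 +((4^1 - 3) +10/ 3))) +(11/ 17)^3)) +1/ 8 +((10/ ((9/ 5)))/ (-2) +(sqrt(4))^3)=824508073/ 73930824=11.15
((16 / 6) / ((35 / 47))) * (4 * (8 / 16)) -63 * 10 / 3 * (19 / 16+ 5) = -1085459 / 840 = -1292.21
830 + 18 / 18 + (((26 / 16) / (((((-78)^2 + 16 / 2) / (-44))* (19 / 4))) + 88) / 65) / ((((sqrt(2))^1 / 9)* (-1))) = 831 - 45834921* sqrt(2) / 7523620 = 822.38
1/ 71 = 0.01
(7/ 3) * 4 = 28/ 3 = 9.33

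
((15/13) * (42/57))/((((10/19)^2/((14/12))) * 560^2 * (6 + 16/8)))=19/13312000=0.00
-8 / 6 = -4 / 3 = -1.33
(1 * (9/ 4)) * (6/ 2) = 27/ 4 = 6.75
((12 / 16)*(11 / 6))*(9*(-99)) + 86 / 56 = -68521 / 56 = -1223.59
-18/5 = -3.60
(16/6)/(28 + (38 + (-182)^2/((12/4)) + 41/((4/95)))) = 32/144973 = 0.00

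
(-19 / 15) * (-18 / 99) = 38 / 165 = 0.23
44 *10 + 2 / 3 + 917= 4073 / 3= 1357.67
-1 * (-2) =2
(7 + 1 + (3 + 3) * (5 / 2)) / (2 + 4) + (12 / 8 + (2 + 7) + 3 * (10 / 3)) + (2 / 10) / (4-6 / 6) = 122 / 5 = 24.40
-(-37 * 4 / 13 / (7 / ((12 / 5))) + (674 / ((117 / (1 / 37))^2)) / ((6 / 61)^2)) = 46039804981 / 11806351830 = 3.90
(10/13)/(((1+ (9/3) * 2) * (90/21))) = 1/39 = 0.03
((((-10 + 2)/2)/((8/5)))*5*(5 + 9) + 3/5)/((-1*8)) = 109/5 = 21.80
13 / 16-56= -883 / 16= -55.19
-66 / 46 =-33 / 23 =-1.43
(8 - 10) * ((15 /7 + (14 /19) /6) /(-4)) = 452 /399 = 1.13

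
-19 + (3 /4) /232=-17629 /928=-19.00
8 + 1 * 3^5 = 251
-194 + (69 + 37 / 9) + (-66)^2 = 38116 / 9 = 4235.11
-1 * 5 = -5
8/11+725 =725.73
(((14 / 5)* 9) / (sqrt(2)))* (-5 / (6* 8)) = -21* sqrt(2) / 16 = -1.86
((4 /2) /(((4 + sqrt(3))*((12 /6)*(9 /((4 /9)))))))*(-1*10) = -160 /1053 + 40*sqrt(3) /1053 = -0.09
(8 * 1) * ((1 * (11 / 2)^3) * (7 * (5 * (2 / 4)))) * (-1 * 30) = -698775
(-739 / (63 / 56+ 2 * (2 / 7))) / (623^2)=-5912 / 5267465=-0.00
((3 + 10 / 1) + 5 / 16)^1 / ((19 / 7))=1491 / 304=4.90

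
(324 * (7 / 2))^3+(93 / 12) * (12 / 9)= 4374822343 / 3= 1458274114.33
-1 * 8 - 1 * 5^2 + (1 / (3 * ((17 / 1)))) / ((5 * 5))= -42074 / 1275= -33.00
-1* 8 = -8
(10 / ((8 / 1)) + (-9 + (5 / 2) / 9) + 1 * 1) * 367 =-85511 / 36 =-2375.31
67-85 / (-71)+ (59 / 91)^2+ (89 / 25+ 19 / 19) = 1075620239 / 14698775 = 73.18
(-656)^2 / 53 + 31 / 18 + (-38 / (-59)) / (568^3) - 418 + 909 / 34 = 338855142349310423 / 43836343716096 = 7730.00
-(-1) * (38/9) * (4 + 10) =532/9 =59.11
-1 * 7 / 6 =-7 / 6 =-1.17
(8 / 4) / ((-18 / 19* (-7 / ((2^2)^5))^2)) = -19922944 / 441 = -45176.74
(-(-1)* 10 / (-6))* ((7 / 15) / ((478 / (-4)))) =14 / 2151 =0.01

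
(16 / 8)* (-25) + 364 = 314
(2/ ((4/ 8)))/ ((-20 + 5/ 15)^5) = -972/ 714924299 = -0.00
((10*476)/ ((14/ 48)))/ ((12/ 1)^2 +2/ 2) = 3264/ 29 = 112.55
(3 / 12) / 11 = 1 / 44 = 0.02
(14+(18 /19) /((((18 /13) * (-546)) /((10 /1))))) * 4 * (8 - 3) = 111620 /399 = 279.75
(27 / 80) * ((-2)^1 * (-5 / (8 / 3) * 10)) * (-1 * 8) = -405 / 4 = -101.25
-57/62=-0.92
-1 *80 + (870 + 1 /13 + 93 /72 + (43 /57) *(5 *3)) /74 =-29861207 /438672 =-68.07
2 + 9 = 11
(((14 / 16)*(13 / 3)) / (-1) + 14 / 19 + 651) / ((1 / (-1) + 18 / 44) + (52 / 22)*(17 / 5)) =87.03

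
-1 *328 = -328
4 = 4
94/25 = 3.76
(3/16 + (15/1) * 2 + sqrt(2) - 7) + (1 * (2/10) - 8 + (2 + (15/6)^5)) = sqrt(2) + 18407/160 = 116.46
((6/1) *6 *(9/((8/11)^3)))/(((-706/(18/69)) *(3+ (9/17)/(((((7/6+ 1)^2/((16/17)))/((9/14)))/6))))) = -36859179357/403786318976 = -0.09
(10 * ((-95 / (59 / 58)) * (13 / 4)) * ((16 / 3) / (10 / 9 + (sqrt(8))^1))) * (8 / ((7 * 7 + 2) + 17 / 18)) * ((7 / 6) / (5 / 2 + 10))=57762432 / 1511521 - 519861888 * sqrt(2) / 7557605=-59.06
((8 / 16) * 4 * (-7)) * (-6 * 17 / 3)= 476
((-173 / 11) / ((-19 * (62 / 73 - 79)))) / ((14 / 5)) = -12629 / 3338566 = -0.00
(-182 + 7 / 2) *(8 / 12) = -119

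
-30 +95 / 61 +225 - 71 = 7659 / 61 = 125.56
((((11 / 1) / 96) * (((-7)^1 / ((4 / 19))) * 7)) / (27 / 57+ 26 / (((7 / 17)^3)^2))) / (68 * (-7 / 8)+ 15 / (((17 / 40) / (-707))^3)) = 1460630099999 / 20175718721925337177151424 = 0.00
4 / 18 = 2 / 9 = 0.22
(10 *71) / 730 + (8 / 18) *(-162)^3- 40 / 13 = -1793202029 / 949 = -1889570.10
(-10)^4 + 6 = 10006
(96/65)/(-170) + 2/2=5477/5525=0.99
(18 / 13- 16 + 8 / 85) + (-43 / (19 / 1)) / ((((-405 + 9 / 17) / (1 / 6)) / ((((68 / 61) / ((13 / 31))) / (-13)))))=-2493597800893 / 171718146990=-14.52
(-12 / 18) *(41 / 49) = -82 / 147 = -0.56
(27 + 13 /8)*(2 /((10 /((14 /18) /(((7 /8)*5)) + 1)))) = 12137 /1800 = 6.74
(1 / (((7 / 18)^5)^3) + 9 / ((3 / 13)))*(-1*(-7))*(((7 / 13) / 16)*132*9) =2003807254098774824073 / 5038228541164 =397720595.19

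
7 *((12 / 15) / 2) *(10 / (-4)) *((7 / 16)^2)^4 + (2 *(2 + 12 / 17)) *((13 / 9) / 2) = 2562216341137 / 657129996288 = 3.90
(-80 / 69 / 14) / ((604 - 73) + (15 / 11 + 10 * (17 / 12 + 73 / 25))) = -4400 / 30588551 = -0.00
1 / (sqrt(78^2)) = 1 / 78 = 0.01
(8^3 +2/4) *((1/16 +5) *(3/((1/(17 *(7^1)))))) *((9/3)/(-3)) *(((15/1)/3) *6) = -444598875/16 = -27787429.69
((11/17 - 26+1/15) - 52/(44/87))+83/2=-485851/5610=-86.60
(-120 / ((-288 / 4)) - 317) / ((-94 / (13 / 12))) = 6149 / 1692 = 3.63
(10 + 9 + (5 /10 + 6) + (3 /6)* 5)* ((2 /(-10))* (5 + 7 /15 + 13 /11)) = -30716 /825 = -37.23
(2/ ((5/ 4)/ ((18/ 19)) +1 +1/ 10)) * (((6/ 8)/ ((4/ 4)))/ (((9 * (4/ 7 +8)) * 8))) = 7/ 6968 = 0.00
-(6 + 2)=-8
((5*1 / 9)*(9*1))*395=1975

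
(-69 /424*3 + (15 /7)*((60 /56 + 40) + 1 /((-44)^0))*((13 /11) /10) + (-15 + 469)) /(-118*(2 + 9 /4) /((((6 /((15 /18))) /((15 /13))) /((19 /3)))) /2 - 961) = -24822415098 /65001837439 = -0.38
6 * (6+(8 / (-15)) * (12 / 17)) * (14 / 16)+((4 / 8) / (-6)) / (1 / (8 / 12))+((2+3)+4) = 29428 / 765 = 38.47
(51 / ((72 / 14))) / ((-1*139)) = -119 / 1668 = -0.07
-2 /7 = -0.29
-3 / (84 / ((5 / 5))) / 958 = -1 / 26824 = -0.00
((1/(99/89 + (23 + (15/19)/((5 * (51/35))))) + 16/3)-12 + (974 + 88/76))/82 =11.81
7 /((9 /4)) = 28 /9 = 3.11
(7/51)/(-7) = -0.02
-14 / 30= -0.47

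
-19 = -19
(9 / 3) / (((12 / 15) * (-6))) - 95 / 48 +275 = 13075 / 48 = 272.40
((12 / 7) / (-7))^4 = 20736 / 5764801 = 0.00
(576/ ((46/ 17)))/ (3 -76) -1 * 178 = -303758/ 1679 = -180.92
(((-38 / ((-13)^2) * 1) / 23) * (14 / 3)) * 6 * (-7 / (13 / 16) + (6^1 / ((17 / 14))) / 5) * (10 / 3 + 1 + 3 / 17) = 17934784 / 1904799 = 9.42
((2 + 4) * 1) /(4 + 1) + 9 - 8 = 11 /5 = 2.20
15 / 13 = 1.15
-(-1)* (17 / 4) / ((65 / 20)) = 17 / 13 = 1.31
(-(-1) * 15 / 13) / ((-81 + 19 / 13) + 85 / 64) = -960 / 65071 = -0.01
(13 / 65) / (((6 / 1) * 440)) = 1 / 13200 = 0.00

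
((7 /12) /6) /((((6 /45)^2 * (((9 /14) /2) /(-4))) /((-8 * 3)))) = 4900 /3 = 1633.33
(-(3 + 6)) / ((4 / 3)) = -27 / 4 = -6.75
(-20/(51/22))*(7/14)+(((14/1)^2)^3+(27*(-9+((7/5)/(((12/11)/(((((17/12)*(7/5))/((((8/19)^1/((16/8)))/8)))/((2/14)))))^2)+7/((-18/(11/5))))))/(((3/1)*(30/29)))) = 381080255451259/36720000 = 10378002.60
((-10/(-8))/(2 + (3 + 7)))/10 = 1/96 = 0.01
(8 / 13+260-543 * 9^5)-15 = -416823698 / 13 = -32063361.38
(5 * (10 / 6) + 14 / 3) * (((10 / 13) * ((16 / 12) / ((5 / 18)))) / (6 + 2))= 6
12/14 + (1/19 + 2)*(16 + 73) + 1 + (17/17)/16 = 392837/2128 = 184.60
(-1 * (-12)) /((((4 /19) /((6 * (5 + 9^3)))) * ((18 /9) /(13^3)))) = 275754258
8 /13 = 0.62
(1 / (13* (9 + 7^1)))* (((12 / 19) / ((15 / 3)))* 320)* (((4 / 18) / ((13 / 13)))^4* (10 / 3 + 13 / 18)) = 9344 / 4861701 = 0.00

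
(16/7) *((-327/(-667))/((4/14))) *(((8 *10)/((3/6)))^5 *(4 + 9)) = 3565997260800000/667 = 5346322729835.08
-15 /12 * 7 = -35 /4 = -8.75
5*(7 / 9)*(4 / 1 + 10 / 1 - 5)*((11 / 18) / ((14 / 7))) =385 / 36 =10.69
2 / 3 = 0.67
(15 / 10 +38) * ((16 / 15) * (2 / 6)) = 632 / 45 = 14.04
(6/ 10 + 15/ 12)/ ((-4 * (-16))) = 37/ 1280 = 0.03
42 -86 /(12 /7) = -49 /6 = -8.17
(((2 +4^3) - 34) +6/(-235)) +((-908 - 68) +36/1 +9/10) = -426349/470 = -907.13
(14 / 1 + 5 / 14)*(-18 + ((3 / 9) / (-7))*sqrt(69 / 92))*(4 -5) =67*sqrt(3) / 196 + 1809 / 7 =259.02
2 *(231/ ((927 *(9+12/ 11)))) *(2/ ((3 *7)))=484/ 102897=0.00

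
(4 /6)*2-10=-26 /3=-8.67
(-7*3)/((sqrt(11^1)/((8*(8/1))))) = -1344*sqrt(11)/11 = -405.23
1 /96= 0.01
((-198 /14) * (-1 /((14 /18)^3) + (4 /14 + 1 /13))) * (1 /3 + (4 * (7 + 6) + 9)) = 47725920 /31213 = 1529.04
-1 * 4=-4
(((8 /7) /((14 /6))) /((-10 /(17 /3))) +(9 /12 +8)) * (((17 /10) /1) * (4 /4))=14.40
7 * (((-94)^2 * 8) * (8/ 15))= 3958528/ 15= 263901.87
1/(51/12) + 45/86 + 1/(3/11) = 19409/4386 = 4.43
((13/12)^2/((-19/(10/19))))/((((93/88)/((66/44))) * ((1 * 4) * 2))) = -9295/1611504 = -0.01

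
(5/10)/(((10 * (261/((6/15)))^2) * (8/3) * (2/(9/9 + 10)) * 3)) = 11/136242000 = 0.00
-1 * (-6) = 6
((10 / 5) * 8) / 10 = 1.60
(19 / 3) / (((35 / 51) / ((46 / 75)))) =14858 / 2625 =5.66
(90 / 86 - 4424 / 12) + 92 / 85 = -4019087 / 10965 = -366.54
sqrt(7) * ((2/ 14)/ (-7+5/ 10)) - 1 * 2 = -2 - 2 * sqrt(7)/ 91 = -2.06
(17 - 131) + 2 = -112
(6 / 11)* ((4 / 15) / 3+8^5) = 2949128 / 165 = 17873.50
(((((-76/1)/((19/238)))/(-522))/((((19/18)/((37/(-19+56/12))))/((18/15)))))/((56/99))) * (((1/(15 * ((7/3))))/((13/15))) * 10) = -6725268/2156063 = -3.12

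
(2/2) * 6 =6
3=3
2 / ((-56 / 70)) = -5 / 2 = -2.50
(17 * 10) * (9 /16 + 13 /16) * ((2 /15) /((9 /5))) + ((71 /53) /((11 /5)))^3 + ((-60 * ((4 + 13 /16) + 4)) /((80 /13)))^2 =7400.11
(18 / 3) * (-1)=-6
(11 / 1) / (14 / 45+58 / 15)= 495 / 188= 2.63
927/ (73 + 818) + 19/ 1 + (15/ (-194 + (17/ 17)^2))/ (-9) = 383077/ 19107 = 20.05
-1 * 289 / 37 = -289 / 37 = -7.81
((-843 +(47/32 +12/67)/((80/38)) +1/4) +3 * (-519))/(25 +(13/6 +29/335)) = -617206299/7011712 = -88.03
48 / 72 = 2 / 3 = 0.67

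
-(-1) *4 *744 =2976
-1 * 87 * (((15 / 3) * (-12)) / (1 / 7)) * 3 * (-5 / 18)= -30450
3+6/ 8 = 15/ 4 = 3.75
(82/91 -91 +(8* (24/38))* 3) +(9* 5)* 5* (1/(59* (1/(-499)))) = -201768282/102011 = -1977.91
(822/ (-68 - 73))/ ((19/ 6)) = -1644/ 893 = -1.84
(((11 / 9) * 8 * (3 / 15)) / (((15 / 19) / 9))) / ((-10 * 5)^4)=209 / 58593750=0.00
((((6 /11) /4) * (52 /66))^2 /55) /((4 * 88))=169 /283449760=0.00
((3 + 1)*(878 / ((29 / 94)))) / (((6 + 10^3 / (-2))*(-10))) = 2.30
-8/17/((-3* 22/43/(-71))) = -12212/561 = -21.77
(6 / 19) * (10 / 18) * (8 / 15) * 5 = 80 / 171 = 0.47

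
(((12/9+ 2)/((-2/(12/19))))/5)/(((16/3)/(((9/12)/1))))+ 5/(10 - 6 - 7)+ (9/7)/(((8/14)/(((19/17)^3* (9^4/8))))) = 23070773365/8961312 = 2574.49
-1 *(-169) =169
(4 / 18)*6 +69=211 / 3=70.33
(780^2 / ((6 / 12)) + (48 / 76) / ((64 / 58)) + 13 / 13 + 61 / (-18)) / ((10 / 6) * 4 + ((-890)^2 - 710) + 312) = 1664579915 / 1083057456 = 1.54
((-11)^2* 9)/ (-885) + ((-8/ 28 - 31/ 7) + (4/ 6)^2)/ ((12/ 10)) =-533989/ 111510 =-4.79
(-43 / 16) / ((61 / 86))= -1849 / 488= -3.79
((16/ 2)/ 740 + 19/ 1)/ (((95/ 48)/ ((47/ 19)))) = 7934352/ 333925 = 23.76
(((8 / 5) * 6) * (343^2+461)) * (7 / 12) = 661416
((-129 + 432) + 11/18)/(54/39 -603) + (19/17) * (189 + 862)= 2809988117/2393226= 1174.14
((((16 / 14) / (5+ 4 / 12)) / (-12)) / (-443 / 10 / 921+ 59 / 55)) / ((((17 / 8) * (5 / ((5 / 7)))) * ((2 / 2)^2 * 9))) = -6754 / 51881739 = -0.00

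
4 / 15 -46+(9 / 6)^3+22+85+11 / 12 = 7867 / 120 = 65.56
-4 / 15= -0.27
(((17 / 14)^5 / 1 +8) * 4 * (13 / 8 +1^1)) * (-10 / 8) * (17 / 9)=-162136055 / 614656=-263.78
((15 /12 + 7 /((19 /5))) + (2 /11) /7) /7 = 18247 /40964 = 0.45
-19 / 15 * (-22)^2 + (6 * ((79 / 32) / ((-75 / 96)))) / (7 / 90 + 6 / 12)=-125947 / 195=-645.88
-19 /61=-0.31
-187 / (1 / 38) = -7106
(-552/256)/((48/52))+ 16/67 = -17985/8576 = -2.10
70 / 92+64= 2979 / 46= 64.76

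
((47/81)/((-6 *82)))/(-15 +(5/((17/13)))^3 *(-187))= 13583/120560668920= 0.00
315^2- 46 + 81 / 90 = 991799 / 10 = 99179.90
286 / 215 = 1.33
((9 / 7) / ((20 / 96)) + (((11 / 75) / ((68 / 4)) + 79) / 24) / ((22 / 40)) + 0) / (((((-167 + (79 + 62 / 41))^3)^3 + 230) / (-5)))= 117219756373626523972 / 522156563813717431796880088114554153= 0.00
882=882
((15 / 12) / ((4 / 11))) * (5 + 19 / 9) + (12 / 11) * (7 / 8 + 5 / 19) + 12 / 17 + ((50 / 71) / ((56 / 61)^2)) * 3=28.90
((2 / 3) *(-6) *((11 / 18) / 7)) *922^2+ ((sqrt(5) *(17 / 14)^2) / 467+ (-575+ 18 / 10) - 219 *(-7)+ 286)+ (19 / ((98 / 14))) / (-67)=-6238827326 / 21105+ 289 *sqrt(5) / 91532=-295608.96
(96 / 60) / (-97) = -8 / 485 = -0.02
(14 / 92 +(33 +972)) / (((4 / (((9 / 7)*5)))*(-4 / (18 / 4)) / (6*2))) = -56177955 / 2576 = -21808.21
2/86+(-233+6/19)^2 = 840445724/15523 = 54141.97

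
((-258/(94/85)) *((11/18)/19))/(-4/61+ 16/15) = -12262525/1635976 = -7.50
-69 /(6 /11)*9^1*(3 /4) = -6831 /8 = -853.88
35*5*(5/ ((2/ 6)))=2625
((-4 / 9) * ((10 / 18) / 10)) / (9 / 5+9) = -5 / 2187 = -0.00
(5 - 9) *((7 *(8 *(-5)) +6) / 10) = 548 / 5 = 109.60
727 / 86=8.45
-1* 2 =-2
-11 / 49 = -0.22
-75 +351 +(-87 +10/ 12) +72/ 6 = 1211/ 6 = 201.83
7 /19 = 0.37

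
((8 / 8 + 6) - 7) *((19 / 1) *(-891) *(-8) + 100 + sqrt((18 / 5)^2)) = 0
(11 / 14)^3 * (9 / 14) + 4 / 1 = 165643 / 38416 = 4.31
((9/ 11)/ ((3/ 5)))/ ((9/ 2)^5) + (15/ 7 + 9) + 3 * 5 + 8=34.14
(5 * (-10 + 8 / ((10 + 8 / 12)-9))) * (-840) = 21840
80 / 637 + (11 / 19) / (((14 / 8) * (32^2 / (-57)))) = 17477 / 163072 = 0.11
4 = 4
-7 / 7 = -1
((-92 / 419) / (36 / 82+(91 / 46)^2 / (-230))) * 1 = -1835756960 / 3528281261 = -0.52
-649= -649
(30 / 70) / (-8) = -3 / 56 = -0.05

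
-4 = -4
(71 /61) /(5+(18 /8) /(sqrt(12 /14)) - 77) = -18176 /1123071 - 284 * sqrt(42) /3369213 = -0.02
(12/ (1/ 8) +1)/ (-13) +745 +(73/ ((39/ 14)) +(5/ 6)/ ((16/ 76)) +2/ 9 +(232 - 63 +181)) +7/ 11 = 11516699/ 10296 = 1118.56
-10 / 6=-5 / 3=-1.67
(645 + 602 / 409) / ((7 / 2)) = 528814 / 2863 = 184.71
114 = 114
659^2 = 434281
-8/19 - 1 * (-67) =1265/19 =66.58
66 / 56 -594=-16599 / 28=-592.82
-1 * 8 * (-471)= 3768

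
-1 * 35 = -35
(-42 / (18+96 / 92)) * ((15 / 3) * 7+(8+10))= -8533 / 73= -116.89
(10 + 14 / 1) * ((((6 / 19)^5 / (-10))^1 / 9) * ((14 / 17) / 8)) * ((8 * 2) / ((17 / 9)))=-2612736 / 3577963055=-0.00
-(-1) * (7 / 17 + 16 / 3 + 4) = 497 / 51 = 9.75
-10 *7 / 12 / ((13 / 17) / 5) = -2975 / 78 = -38.14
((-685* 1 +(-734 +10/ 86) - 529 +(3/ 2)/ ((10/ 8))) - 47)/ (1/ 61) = -26147162/ 215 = -121614.71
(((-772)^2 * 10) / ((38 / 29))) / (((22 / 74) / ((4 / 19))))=3220805.00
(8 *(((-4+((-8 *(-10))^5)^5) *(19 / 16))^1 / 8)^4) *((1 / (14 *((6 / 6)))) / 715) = 10369865838745568798773051193718694192437047364050603400328175633145850200482822264127559268880736269707304553501217591218423537087570097104437166118206875597288473886720000000000000000000130321 / 1312030720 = 7903676095896267427925050000000000000000000000000000000000000000000000000000000000000000000000000000000000000000000000000000000000000000000000000000000000000000000000000000000000000000.00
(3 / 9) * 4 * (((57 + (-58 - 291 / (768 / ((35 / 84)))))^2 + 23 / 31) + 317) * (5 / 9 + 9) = 4013984731117 / 987365376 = 4065.35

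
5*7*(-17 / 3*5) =-2975 / 3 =-991.67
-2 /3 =-0.67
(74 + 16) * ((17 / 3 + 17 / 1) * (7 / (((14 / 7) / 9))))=64260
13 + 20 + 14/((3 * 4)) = 205/6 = 34.17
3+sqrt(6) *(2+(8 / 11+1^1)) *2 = 3+82 *sqrt(6) / 11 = 21.26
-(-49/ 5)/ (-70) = -7/ 50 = -0.14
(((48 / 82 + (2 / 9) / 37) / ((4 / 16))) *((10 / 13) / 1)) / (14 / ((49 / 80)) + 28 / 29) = 0.08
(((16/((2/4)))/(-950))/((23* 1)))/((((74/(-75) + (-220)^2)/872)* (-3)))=6976/793138831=0.00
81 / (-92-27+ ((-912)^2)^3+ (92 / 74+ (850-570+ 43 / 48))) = 143856 / 1021908452667644210119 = 0.00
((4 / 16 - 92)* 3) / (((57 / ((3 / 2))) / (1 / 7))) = -1101 / 1064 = -1.03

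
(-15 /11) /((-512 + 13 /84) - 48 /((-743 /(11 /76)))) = 17787420 /6676442597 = 0.00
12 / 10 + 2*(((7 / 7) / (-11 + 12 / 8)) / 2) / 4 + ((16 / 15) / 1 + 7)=9.24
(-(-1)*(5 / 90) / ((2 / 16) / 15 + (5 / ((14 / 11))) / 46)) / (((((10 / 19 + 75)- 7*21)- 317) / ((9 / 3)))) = -61180 / 13366991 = -0.00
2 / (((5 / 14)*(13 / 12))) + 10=15.17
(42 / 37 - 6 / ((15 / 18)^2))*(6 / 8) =-10413 / 1850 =-5.63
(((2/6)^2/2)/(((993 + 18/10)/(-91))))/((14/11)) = -715/179064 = -0.00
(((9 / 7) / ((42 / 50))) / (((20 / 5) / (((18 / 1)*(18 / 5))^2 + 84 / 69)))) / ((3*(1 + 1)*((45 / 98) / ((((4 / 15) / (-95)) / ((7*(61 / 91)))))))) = -31396924 / 89967375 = -0.35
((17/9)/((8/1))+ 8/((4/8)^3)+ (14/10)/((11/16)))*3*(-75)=-1312195/88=-14911.31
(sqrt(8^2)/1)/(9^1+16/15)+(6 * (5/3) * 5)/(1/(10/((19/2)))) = 53.43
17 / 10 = 1.70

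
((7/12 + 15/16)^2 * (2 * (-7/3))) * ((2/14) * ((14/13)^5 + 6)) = -7368893239/641594304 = -11.49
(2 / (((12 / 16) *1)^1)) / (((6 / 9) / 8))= 32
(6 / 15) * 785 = 314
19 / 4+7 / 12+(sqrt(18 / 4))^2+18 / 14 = 467 / 42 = 11.12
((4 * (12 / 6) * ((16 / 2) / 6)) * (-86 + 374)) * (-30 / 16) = -5760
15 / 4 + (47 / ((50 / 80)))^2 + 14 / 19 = 10753101 / 1900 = 5659.53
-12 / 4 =-3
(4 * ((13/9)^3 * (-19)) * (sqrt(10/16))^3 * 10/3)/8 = -1043575 * sqrt(10)/69984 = -47.15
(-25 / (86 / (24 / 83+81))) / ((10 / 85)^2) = -48747075 / 28552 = -1707.31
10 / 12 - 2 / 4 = 1 / 3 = 0.33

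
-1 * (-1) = 1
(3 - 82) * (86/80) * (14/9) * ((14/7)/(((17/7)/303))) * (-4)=33623506/255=131856.89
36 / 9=4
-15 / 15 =-1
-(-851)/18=851/18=47.28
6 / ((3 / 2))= 4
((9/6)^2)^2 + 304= 4945/16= 309.06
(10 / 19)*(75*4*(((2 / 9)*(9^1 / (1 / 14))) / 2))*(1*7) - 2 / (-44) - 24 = 6457987 / 418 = 15449.73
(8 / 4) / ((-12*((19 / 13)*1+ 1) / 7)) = -0.47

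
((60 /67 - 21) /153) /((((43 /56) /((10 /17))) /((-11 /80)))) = 34573 /2497827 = 0.01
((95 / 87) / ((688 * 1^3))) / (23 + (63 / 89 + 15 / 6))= 1691 / 27922824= 0.00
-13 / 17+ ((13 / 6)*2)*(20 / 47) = 2587 / 2397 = 1.08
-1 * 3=-3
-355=-355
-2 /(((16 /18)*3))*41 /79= -123 /316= -0.39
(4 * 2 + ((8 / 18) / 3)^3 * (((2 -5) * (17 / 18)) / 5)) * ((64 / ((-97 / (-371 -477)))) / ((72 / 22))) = 352436615168 / 257748885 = 1367.36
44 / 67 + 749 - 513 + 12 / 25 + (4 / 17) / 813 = 5489763184 / 23150175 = 237.14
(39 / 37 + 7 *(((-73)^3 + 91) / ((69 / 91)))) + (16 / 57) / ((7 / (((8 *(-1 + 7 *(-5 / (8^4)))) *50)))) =-6502200117003 / 1810928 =-3590534.86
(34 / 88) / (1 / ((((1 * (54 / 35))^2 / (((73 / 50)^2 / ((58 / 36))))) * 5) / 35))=1996650 / 20106317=0.10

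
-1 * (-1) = 1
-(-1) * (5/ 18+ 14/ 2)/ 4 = 131/ 72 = 1.82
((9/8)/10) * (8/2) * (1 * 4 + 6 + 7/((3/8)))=129/10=12.90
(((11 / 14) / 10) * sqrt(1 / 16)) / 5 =11 / 2800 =0.00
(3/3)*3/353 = 3/353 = 0.01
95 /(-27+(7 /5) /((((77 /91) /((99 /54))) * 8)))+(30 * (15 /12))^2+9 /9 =35872481 /25556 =1403.68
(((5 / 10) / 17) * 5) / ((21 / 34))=5 / 21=0.24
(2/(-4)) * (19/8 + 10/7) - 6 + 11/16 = -101/14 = -7.21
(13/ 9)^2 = 169/ 81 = 2.09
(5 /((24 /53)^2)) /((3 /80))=70225 /108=650.23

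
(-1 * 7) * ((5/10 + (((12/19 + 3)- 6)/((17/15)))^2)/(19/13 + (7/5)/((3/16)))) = -1386265335/363273578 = -3.82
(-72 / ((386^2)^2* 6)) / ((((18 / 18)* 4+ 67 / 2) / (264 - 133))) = -131 / 69374400050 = -0.00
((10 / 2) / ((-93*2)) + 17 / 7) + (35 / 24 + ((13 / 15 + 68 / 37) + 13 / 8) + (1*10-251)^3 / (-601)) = 6745536845563 / 289525740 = 23298.57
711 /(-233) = -711 /233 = -3.05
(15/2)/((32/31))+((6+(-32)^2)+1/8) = 1037.39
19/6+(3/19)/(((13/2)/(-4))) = 4549/1482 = 3.07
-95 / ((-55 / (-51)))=-969 / 11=-88.09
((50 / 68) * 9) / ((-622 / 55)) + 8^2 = 63.41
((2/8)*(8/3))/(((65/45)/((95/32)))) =285/208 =1.37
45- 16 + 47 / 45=1352 / 45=30.04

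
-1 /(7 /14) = -2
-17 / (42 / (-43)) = 731 / 42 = 17.40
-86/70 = -43/35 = -1.23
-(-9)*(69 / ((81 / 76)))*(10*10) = 174800 / 3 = 58266.67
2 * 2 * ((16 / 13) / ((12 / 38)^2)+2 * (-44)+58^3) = 91277008 / 117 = 780145.37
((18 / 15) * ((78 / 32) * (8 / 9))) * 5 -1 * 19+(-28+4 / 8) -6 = -79 / 2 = -39.50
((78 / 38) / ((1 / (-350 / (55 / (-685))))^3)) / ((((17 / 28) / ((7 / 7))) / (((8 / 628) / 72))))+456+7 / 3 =10032547956093875 / 202489023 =49546132.46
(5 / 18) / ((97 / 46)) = 115 / 873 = 0.13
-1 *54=-54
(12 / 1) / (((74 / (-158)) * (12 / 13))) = -1027 / 37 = -27.76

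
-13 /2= -6.50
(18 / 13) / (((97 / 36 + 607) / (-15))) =-9720 / 285337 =-0.03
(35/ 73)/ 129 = 35/ 9417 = 0.00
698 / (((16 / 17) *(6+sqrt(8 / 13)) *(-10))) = -10.93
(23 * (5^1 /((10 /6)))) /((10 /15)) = 207 /2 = 103.50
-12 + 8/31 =-364/31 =-11.74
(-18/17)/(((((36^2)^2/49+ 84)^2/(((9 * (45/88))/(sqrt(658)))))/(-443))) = 61539345 * sqrt(658)/22147916313711232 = 0.00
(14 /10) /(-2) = -7 /10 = -0.70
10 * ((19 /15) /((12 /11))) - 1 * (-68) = 1433 /18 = 79.61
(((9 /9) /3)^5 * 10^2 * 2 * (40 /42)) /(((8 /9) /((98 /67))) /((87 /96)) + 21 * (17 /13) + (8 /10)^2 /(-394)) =51988300000 /1865728717389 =0.03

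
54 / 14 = 3.86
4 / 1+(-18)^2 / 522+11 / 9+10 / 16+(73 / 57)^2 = 2037211 / 251256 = 8.11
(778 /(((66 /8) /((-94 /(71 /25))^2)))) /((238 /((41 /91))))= 352313410000 /1801436637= 195.57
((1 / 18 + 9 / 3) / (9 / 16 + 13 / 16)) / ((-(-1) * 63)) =20 / 567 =0.04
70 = 70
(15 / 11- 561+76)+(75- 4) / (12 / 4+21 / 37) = -61213 / 132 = -463.73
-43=-43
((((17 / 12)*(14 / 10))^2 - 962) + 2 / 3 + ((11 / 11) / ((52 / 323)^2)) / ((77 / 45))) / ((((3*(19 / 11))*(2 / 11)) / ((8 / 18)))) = -240871302001 / 546191100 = -441.00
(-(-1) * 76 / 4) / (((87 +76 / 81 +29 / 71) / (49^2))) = 262354869 / 508082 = 516.36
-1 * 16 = -16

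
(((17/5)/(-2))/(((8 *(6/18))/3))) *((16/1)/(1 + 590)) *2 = -0.10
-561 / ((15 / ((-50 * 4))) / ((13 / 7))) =13891.43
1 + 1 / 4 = 5 / 4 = 1.25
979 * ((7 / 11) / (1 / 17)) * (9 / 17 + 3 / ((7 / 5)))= 28302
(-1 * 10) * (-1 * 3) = 30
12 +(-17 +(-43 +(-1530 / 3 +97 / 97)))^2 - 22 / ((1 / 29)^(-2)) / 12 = 1633758547 / 5046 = 323773.00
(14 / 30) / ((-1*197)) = -7 / 2955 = -0.00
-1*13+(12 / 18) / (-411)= -16031 / 1233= -13.00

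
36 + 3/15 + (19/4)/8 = 5887/160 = 36.79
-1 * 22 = -22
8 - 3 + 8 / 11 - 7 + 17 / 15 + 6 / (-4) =-541 / 330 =-1.64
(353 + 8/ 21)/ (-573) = -0.62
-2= -2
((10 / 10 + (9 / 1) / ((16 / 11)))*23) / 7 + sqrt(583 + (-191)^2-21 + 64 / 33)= 2645 / 112 + sqrt(40341939) / 33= 216.09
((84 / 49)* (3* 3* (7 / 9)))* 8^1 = 96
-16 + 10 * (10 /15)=-28 /3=-9.33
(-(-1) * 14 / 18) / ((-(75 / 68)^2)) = -32368 / 50625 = -0.64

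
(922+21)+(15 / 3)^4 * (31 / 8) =26919 / 8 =3364.88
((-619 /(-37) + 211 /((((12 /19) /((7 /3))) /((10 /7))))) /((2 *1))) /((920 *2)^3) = 752807 /8297699328000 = 0.00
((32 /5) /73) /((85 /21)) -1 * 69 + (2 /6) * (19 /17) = -6385484 /93075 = -68.61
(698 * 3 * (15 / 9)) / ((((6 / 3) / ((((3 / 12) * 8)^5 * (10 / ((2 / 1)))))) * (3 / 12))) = 1116800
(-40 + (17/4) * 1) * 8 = -286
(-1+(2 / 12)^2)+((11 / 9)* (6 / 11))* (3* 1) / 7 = -173 / 252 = -0.69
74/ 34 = 37/ 17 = 2.18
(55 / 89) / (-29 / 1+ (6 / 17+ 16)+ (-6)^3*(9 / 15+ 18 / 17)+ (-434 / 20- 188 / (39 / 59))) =-364650 / 399514681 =-0.00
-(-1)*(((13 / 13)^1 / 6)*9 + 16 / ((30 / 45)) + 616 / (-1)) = -590.50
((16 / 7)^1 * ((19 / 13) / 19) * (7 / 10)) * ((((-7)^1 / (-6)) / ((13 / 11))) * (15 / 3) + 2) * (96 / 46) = 34624 / 19435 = 1.78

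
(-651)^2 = 423801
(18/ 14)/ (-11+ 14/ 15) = -135/ 1057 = -0.13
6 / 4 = 3 / 2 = 1.50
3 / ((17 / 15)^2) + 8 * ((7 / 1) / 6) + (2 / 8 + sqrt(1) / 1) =44803 / 3468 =12.92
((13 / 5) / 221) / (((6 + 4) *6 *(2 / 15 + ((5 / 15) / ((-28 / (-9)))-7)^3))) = -5488 / 9162315835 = -0.00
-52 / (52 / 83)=-83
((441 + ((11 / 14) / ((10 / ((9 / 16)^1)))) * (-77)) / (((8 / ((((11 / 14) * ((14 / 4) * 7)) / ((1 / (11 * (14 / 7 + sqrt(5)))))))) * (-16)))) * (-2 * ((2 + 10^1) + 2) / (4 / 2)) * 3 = 2490731397 / 40960 + 2490731397 * sqrt(5) / 81920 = 128795.26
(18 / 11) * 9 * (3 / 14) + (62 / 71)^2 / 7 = 1267247 / 388157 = 3.26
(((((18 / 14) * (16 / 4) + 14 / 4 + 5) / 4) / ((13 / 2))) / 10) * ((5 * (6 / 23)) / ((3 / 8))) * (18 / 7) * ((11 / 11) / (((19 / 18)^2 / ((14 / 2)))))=2227824 / 755573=2.95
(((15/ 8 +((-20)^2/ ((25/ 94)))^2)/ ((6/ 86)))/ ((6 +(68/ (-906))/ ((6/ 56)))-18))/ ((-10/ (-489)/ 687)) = -118418150349130671/ 1380800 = -85760537622.49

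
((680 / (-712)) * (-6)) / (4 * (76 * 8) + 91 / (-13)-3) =255 / 107779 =0.00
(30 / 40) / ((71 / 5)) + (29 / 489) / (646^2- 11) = 3060940411 / 57953649180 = 0.05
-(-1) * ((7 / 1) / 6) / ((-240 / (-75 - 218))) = 2051 / 1440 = 1.42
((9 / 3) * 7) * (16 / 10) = 168 / 5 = 33.60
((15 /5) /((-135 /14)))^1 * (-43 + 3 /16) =959 /72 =13.32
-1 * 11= -11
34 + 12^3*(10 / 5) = 3490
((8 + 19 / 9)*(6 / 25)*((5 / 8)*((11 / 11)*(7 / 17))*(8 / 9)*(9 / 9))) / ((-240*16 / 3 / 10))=-637 / 146880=-0.00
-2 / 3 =-0.67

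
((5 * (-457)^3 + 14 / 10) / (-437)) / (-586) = -1193049909 / 640205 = -1863.54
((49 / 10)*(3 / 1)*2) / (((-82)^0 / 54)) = 7938 / 5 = 1587.60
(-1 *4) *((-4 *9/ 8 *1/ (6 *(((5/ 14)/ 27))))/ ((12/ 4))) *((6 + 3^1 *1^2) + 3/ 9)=3528/ 5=705.60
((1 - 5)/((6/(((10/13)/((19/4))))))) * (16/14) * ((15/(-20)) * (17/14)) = 1360/12103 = 0.11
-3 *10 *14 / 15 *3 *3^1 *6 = -1512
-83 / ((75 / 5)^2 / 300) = -332 / 3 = -110.67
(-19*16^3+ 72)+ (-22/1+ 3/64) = -4977533/64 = -77773.95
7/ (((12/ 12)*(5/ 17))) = 119/ 5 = 23.80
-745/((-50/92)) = 6854/5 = 1370.80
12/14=6/7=0.86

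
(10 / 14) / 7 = 5 / 49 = 0.10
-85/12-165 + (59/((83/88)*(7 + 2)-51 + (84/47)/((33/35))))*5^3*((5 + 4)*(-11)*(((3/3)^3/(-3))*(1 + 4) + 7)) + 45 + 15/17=3281214310685/34269348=95747.79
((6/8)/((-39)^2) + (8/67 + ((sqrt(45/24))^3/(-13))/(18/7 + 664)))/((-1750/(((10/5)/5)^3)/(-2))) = 32582/3715359375 -3 * sqrt(30)/758225000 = 0.00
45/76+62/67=7727/5092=1.52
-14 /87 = -0.16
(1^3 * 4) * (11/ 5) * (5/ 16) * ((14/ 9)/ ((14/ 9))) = 11/ 4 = 2.75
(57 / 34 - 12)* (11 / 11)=-10.32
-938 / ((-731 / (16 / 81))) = 15008 / 59211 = 0.25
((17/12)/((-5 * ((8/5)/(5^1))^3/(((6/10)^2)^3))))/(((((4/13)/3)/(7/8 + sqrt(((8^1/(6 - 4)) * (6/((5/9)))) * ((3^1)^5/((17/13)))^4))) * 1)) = -283720938111 * sqrt(30)/1740800 - 1127763/327680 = -892698.51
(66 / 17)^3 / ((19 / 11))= 3162456 / 93347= 33.88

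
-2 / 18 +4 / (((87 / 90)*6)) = 151 / 261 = 0.58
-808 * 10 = -8080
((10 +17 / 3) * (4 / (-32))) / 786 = -47 / 18864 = -0.00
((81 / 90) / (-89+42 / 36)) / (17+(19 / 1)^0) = -3 / 5270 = -0.00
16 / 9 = 1.78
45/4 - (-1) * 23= 137/4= 34.25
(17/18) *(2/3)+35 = 962/27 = 35.63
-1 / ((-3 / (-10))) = -10 / 3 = -3.33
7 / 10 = 0.70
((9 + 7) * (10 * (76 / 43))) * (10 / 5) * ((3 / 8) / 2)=4560 / 43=106.05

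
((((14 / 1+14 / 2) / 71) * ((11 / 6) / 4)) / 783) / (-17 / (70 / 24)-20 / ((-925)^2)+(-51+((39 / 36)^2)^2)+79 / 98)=-61982844000 / 19563302533583929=-0.00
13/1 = 13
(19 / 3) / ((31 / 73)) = 1387 / 93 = 14.91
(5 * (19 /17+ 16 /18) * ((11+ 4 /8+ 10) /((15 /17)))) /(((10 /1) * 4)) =13201 /2160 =6.11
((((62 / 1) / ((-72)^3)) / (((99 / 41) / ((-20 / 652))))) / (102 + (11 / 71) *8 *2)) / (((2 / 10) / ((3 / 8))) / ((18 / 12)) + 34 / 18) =2256025 / 250700953637376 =0.00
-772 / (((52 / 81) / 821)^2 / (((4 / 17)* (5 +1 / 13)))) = -56332314666738 / 37349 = -1508268351.68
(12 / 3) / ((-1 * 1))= -4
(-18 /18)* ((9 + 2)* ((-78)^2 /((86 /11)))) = -8560.05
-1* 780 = -780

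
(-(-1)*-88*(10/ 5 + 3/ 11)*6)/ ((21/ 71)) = -28400/ 7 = -4057.14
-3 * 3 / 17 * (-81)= 729 / 17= 42.88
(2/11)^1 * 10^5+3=200033/11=18184.82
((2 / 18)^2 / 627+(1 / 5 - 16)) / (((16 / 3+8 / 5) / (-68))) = 34103428 / 220077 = 154.96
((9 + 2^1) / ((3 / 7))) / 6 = 77 / 18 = 4.28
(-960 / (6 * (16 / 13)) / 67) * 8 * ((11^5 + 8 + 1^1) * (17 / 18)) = -1423770400 / 603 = -2361144.94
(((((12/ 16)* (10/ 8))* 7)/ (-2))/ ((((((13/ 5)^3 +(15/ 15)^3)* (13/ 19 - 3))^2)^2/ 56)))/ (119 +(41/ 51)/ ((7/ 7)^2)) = -0.00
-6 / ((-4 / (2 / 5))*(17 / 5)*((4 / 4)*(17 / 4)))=12 / 289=0.04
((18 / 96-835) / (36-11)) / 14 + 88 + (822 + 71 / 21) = 15304729 / 16800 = 911.00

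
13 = 13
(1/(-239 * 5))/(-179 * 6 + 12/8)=2/2563275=0.00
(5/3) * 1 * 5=25/3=8.33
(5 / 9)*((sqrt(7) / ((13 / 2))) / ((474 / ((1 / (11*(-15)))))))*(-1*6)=2*sqrt(7) / 305019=0.00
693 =693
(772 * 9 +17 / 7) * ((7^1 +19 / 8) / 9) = 1216325 / 168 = 7240.03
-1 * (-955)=955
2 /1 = 2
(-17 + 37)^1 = 20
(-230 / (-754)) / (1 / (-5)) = -575 / 377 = -1.53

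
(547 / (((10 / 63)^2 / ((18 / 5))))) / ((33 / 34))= 110723193 / 1375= 80525.96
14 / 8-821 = -3277 / 4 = -819.25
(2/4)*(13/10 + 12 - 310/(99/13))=-27133/1980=-13.70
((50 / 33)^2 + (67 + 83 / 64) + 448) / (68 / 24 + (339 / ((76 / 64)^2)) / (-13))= -169622980111 / 5121761568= -33.12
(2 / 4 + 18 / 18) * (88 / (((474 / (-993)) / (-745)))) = 16275270 / 79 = 206016.08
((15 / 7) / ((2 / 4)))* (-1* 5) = -150 / 7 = -21.43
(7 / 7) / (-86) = -1 / 86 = -0.01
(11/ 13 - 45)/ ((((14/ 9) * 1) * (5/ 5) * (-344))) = 369/ 4472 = 0.08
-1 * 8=-8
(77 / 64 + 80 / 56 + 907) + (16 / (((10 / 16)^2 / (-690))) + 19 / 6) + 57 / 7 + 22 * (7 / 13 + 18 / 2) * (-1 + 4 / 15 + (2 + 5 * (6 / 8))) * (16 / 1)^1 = -917088463 / 87360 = -10497.81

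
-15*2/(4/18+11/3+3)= -135/31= -4.35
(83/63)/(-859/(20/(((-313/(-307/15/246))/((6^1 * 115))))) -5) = -11721260/2127934683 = -0.01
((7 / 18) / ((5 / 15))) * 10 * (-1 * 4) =-140 / 3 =-46.67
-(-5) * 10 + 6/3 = 52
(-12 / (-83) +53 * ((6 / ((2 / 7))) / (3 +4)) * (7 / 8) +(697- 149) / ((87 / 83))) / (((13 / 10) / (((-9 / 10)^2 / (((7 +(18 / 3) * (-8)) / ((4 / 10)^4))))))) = -1032660927 / 4009159375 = -0.26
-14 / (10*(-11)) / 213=7 / 11715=0.00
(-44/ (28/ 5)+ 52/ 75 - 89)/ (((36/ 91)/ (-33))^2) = -3613358749/ 5400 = -669140.51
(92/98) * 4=184/49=3.76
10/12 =0.83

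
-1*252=-252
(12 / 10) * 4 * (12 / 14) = 144 / 35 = 4.11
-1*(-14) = 14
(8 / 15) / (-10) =-4 / 75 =-0.05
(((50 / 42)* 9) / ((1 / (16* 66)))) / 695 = 15840 / 973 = 16.28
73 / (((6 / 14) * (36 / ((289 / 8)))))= 147679 / 864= 170.92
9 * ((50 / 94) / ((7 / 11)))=7.52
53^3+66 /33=148879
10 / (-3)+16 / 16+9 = 20 / 3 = 6.67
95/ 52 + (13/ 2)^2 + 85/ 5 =794/ 13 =61.08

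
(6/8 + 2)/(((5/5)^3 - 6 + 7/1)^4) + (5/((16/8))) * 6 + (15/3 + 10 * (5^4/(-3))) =-396127/192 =-2063.16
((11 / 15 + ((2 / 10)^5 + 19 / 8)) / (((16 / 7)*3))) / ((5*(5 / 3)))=1632043 / 30000000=0.05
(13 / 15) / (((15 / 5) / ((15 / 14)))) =13 / 42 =0.31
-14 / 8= -7 / 4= -1.75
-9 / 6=-3 / 2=-1.50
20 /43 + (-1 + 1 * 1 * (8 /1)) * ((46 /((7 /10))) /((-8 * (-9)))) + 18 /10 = 33491 /3870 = 8.65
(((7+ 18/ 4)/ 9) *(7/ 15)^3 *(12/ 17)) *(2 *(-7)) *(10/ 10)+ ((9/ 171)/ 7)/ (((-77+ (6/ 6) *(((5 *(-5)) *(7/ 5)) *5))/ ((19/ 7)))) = -303082949/ 236155500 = -1.28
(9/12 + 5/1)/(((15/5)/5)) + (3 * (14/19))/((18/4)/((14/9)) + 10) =802897/82308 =9.75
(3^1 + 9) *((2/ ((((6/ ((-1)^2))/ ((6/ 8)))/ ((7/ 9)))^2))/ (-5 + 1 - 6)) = -49/ 2160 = -0.02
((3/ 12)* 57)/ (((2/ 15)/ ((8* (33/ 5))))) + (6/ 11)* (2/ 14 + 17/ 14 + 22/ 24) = 869213/ 154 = 5644.24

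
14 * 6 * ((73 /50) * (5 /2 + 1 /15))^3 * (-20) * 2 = -176809.77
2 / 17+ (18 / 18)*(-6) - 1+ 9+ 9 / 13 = 2.81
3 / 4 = 0.75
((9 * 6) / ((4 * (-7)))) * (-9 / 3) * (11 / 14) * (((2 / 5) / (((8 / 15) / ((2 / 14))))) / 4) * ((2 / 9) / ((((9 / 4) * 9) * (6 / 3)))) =11 / 16464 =0.00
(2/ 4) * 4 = 2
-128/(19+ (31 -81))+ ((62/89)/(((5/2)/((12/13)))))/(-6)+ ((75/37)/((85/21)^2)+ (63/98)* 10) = 142804347402/13423404085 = 10.64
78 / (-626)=-39 / 313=-0.12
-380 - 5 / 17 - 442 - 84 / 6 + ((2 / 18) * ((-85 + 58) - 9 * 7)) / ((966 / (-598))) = -296347 / 357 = -830.10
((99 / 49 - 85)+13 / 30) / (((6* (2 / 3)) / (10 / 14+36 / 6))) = -5703121 / 41160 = -138.56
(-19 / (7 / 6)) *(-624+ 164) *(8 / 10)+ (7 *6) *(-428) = -83880 / 7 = -11982.86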